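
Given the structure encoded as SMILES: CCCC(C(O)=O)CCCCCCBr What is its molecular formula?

Walk through each heavy atom and fill implicit hydrogens from standard valence (C 4, N 3, O 2, S 2, halogen 1):
  atom 1: C, bond orders sum to 1 (valence 4) → 3 H
  atom 2: C, bond orders sum to 2 (valence 4) → 2 H
  atom 3: C, bond orders sum to 2 (valence 4) → 2 H
  atom 4: C, bond orders sum to 3 (valence 4) → 1 H
  atom 5: C, bond orders sum to 4 (valence 4) → 0 H
  atom 6: O, bond orders sum to 1 (valence 2) → 1 H
  atom 7: O, bond orders sum to 2 (valence 2) → 0 H
  atom 8: C, bond orders sum to 2 (valence 4) → 2 H
  atom 9: C, bond orders sum to 2 (valence 4) → 2 H
  atom 10: C, bond orders sum to 2 (valence 4) → 2 H
  atom 11: C, bond orders sum to 2 (valence 4) → 2 H
  atom 12: C, bond orders sum to 2 (valence 4) → 2 H
  atom 13: C, bond orders sum to 2 (valence 4) → 2 H
  atom 14: Br (halogen, monovalent) → 0 H
Totals → C:11, H:21, Br:1, O:2.
In Hill order: C11H21BrO2.

C11H21BrO2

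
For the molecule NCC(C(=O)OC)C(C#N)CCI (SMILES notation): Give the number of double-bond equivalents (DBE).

Degree of unsaturation = (number of rings) + (number of π bonds).
Ring closures in the SMILES: 0.
π bonds: 1 double bond (each 1 DoU), 1 triple bond (each 2 DoU) → 3 DoU from unsaturation.
Total DoU = 0 + 3 = 3.

3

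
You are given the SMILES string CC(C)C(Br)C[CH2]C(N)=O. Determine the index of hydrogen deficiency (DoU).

1

Degree of unsaturation = (number of rings) + (number of π bonds).
Ring closures in the SMILES: 0.
π bonds: 1 double bond (each 1 DoU) → 1 DoU from unsaturation.
Total DoU = 0 + 1 = 1.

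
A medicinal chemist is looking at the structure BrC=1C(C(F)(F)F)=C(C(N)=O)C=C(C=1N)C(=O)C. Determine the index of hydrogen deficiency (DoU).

Molecular formula: C10H8BrF3N2O2.
DoU = (2C + 2 + N − H − X) / 2, where X is the halogen count and O/S are ignored.
    = (2·10 + 2 + 2 − 8 − 4) / 2 = 12 / 2 = 6.

6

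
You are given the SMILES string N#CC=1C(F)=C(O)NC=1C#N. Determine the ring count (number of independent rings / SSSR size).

In SMILES, each pair of matching ring-closure digits denotes one ring-closing bond; the number of such bonds equals the number of independent rings.
Ring-closure bonds here: 1.

1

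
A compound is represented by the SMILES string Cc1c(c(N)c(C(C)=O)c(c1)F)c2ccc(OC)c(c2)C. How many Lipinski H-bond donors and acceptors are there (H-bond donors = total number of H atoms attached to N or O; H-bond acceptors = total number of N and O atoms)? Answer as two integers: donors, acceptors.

2, 3

Donors: find every N or O and count the H atoms it carries.
  atom 5 (N): bond orders sum to 1 → 2 H
  atom 9 (O): bond orders sum to 2 → 0 H
  atom 17 (O): bond orders sum to 2 → 0 H
Lipinski HBD = 2.
Acceptors: N atoms = 1, O atoms = 2 → HBA = 3.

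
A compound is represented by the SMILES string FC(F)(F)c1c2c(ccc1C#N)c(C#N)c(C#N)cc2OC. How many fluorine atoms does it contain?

Scan the SMILES for F atoms (remember two-letter symbols like Cl and Br are single atoms).
Fluorine count: 3.

3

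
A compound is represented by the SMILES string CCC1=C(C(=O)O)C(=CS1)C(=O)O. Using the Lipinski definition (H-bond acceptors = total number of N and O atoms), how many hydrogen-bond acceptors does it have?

N atoms: 0; O atoms: 4.
Lipinski HBA = 0 + 4 = 4.

4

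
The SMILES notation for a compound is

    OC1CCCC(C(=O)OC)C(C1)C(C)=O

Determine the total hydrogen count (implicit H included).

Walk through each heavy atom and fill implicit hydrogens from standard valence (C 4, N 3, O 2, S 2, halogen 1):
  atom 1: O, bond orders sum to 1 (valence 2) → 1 H
  atom 2: C, bond orders sum to 3 (valence 4) → 1 H
  atom 3: C, bond orders sum to 2 (valence 4) → 2 H
  atom 4: C, bond orders sum to 2 (valence 4) → 2 H
  atom 5: C, bond orders sum to 2 (valence 4) → 2 H
  atom 6: C, bond orders sum to 3 (valence 4) → 1 H
  atom 7: C, bond orders sum to 4 (valence 4) → 0 H
  atom 8: O, bond orders sum to 2 (valence 2) → 0 H
  atom 9: O, bond orders sum to 2 (valence 2) → 0 H
  atom 10: C, bond orders sum to 1 (valence 4) → 3 H
  atom 11: C, bond orders sum to 3 (valence 4) → 1 H
  atom 12: C, bond orders sum to 2 (valence 4) → 2 H
  atom 13: C, bond orders sum to 4 (valence 4) → 0 H
  atom 14: C, bond orders sum to 1 (valence 4) → 3 H
  atom 15: O, bond orders sum to 2 (valence 2) → 0 H
Total hydrogens: 18.

18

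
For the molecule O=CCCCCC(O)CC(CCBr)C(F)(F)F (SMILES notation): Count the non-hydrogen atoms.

Every atom symbol written in the SMILES (organic subset) is one heavy atom; implicit H are not written.
Heavy atoms by element → Br:1, C:11, F:3, O:2.
Total: 17.

17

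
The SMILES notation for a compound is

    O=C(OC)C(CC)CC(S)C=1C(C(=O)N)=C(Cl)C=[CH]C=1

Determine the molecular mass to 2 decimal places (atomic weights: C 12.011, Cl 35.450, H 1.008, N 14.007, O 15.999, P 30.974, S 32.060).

First, the molecular formula is C14H18ClNO3S (counting implicit H from valence).
  C: 14 × 12.011 = 168.154
  Cl: 1 × 35.450 = 35.450
  H: 18 × 1.008 = 18.144
  N: 1 × 14.007 = 14.007
  O: 3 × 15.999 = 47.997
  S: 1 × 32.060 = 32.060
Sum: 14×12.011 + 1×35.450 + 18×1.008 + 1×14.007 + 3×15.999 + 1×32.060 = 315.812 → 315.81 g/mol.

315.81 g/mol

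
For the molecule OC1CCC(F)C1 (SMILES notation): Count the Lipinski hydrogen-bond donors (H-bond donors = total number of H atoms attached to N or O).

Donors: find every N or O and count the H atoms it carries.
  atom 1 (O): bond orders sum to 1 → 1 H
Lipinski HBD = 1.

1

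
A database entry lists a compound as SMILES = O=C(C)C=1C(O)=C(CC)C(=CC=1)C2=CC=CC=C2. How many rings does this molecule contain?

2

In SMILES, each pair of matching ring-closure digits denotes one ring-closing bond; the number of such bonds equals the number of independent rings.
Ring-closure bonds here: 2.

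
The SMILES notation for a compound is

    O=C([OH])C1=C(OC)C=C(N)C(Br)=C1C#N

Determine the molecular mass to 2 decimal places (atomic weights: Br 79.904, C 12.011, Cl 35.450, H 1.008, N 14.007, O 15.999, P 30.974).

271.07 g/mol

First, the molecular formula is C9H7BrN2O3 (counting implicit H from valence).
  Br: 1 × 79.904 = 79.904
  C: 9 × 12.011 = 108.099
  H: 7 × 1.008 = 7.056
  N: 2 × 14.007 = 28.014
  O: 3 × 15.999 = 47.997
Sum: 1×79.904 + 9×12.011 + 7×1.008 + 2×14.007 + 3×15.999 = 271.070 → 271.07 g/mol.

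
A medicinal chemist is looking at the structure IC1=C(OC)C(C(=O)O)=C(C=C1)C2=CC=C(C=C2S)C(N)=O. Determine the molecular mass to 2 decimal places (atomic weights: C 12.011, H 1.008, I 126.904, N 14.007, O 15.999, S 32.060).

429.23 g/mol

First, the molecular formula is C15H12INO4S (counting implicit H from valence).
  C: 15 × 12.011 = 180.165
  H: 12 × 1.008 = 12.096
  I: 1 × 126.904 = 126.904
  N: 1 × 14.007 = 14.007
  O: 4 × 15.999 = 63.996
  S: 1 × 32.060 = 32.060
Sum: 15×12.011 + 12×1.008 + 1×126.904 + 1×14.007 + 4×15.999 + 1×32.060 = 429.228 → 429.23 g/mol.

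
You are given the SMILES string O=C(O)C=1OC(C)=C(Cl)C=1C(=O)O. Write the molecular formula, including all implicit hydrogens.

C7H5ClO5

Walk through each heavy atom and fill implicit hydrogens from standard valence (C 4, N 3, O 2, S 2, halogen 1):
  atom 1: O, bond orders sum to 2 (valence 2) → 0 H
  atom 2: C, bond orders sum to 4 (valence 4) → 0 H
  atom 3: O, bond orders sum to 1 (valence 2) → 1 H
  atom 4: C, bond orders sum to 4 (valence 4) → 0 H
  atom 5: O, bond orders sum to 2 (valence 2) → 0 H
  atom 6: C, bond orders sum to 4 (valence 4) → 0 H
  atom 7: C, bond orders sum to 1 (valence 4) → 3 H
  atom 8: C, bond orders sum to 4 (valence 4) → 0 H
  atom 9: Cl (halogen, monovalent) → 0 H
  atom 10: C, bond orders sum to 4 (valence 4) → 0 H
  atom 11: C, bond orders sum to 4 (valence 4) → 0 H
  atom 12: O, bond orders sum to 2 (valence 2) → 0 H
  atom 13: O, bond orders sum to 1 (valence 2) → 1 H
Totals → C:7, H:5, Cl:1, O:5.
In Hill order: C7H5ClO5.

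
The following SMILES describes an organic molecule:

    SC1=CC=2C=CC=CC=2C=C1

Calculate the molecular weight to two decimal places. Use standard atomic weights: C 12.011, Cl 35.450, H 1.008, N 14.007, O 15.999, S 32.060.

160.23 g/mol

First, the molecular formula is C10H8S (counting implicit H from valence).
  C: 10 × 12.011 = 120.110
  H: 8 × 1.008 = 8.064
  S: 1 × 32.060 = 32.060
Sum: 10×12.011 + 8×1.008 + 1×32.060 = 160.234 → 160.23 g/mol.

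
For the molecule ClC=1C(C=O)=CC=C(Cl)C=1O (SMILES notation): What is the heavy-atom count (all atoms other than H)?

11

Every atom symbol written in the SMILES (organic subset) is one heavy atom; implicit H are not written.
Heavy atoms by element → C:7, Cl:2, O:2.
Total: 11.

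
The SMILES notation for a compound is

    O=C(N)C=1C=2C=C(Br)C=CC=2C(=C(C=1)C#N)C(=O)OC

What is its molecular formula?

C14H9BrN2O3

Walk through each heavy atom and fill implicit hydrogens from standard valence (C 4, N 3, O 2, S 2, halogen 1):
  atom 1: O, bond orders sum to 2 (valence 2) → 0 H
  atom 2: C, bond orders sum to 4 (valence 4) → 0 H
  atom 3: N, bond orders sum to 1 (valence 3) → 2 H
  atom 4: C, bond orders sum to 4 (valence 4) → 0 H
  atom 5: C, bond orders sum to 4 (valence 4) → 0 H
  atom 6: C, bond orders sum to 3 (valence 4) → 1 H
  atom 7: C, bond orders sum to 4 (valence 4) → 0 H
  atom 8: Br (halogen, monovalent) → 0 H
  atom 9: C, bond orders sum to 3 (valence 4) → 1 H
  atom 10: C, bond orders sum to 3 (valence 4) → 1 H
  atom 11: C, bond orders sum to 4 (valence 4) → 0 H
  atom 12: C, bond orders sum to 4 (valence 4) → 0 H
  atom 13: C, bond orders sum to 4 (valence 4) → 0 H
  atom 14: C, bond orders sum to 3 (valence 4) → 1 H
  atom 15: C, bond orders sum to 4 (valence 4) → 0 H
  atom 16: N, bond orders sum to 3 (valence 3) → 0 H
  atom 17: C, bond orders sum to 4 (valence 4) → 0 H
  atom 18: O, bond orders sum to 2 (valence 2) → 0 H
  atom 19: O, bond orders sum to 2 (valence 2) → 0 H
  atom 20: C, bond orders sum to 1 (valence 4) → 3 H
Totals → C:14, H:9, Br:1, N:2, O:3.
In Hill order: C14H9BrN2O3.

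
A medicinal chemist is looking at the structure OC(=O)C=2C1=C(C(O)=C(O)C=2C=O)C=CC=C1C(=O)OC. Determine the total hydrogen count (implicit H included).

10

Walk through each heavy atom and fill implicit hydrogens from standard valence (C 4, N 3, O 2, S 2, halogen 1):
  atom 1: O, bond orders sum to 1 (valence 2) → 1 H
  atom 2: C, bond orders sum to 4 (valence 4) → 0 H
  atom 3: O, bond orders sum to 2 (valence 2) → 0 H
  atom 4: C, bond orders sum to 4 (valence 4) → 0 H
  atom 5: C, bond orders sum to 4 (valence 4) → 0 H
  atom 6: C, bond orders sum to 4 (valence 4) → 0 H
  atom 7: C, bond orders sum to 4 (valence 4) → 0 H
  atom 8: O, bond orders sum to 1 (valence 2) → 1 H
  atom 9: C, bond orders sum to 4 (valence 4) → 0 H
  atom 10: O, bond orders sum to 1 (valence 2) → 1 H
  atom 11: C, bond orders sum to 4 (valence 4) → 0 H
  atom 12: C, bond orders sum to 3 (valence 4) → 1 H
  atom 13: O, bond orders sum to 2 (valence 2) → 0 H
  atom 14: C, bond orders sum to 3 (valence 4) → 1 H
  atom 15: C, bond orders sum to 3 (valence 4) → 1 H
  atom 16: C, bond orders sum to 3 (valence 4) → 1 H
  atom 17: C, bond orders sum to 4 (valence 4) → 0 H
  atom 18: C, bond orders sum to 4 (valence 4) → 0 H
  atom 19: O, bond orders sum to 2 (valence 2) → 0 H
  atom 20: O, bond orders sum to 2 (valence 2) → 0 H
  atom 21: C, bond orders sum to 1 (valence 4) → 3 H
Total hydrogens: 10.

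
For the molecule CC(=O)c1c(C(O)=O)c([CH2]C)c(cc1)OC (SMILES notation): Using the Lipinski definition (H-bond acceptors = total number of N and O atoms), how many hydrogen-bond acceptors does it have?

N atoms: 0; O atoms: 4.
Lipinski HBA = 0 + 4 = 4.

4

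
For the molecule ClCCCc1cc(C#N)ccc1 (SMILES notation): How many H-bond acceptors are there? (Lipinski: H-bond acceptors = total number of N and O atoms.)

N atoms: 1; O atoms: 0.
Lipinski HBA = 1 + 0 = 1.

1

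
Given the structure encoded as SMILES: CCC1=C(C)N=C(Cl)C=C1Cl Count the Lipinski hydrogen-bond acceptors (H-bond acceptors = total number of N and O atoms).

1

N atoms: 1; O atoms: 0.
Lipinski HBA = 1 + 0 = 1.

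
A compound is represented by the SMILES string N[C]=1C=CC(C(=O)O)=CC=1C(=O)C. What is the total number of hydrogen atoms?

Walk through each heavy atom and fill implicit hydrogens from standard valence (C 4, N 3, O 2, S 2, halogen 1):
  atom 1: N, bond orders sum to 1 (valence 3) → 2 H
  atom 2: C with explicit H count 0
  atom 3: C, bond orders sum to 3 (valence 4) → 1 H
  atom 4: C, bond orders sum to 3 (valence 4) → 1 H
  atom 5: C, bond orders sum to 4 (valence 4) → 0 H
  atom 6: C, bond orders sum to 4 (valence 4) → 0 H
  atom 7: O, bond orders sum to 2 (valence 2) → 0 H
  atom 8: O, bond orders sum to 1 (valence 2) → 1 H
  atom 9: C, bond orders sum to 3 (valence 4) → 1 H
  atom 10: C, bond orders sum to 4 (valence 4) → 0 H
  atom 11: C, bond orders sum to 4 (valence 4) → 0 H
  atom 12: O, bond orders sum to 2 (valence 2) → 0 H
  atom 13: C, bond orders sum to 1 (valence 4) → 3 H
Total hydrogens: 9.

9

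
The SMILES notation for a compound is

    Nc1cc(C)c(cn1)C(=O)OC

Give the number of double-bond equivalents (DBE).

Molecular formula: C8H10N2O2.
DoU = (2C + 2 + N − H − X) / 2, where X is the halogen count and O/S are ignored.
    = (2·8 + 2 + 2 − 10 − 0) / 2 = 10 / 2 = 5.

5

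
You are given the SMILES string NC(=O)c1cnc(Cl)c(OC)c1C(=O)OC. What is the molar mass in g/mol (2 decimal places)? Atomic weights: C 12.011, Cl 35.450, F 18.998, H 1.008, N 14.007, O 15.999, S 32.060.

244.63 g/mol

First, the molecular formula is C9H9ClN2O4 (counting implicit H from valence).
  C: 9 × 12.011 = 108.099
  Cl: 1 × 35.450 = 35.450
  H: 9 × 1.008 = 9.072
  N: 2 × 14.007 = 28.014
  O: 4 × 15.999 = 63.996
Sum: 9×12.011 + 1×35.450 + 9×1.008 + 2×14.007 + 4×15.999 = 244.631 → 244.63 g/mol.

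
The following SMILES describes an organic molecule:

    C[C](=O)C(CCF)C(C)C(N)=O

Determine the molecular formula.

C8H14FNO2

Walk through each heavy atom and fill implicit hydrogens from standard valence (C 4, N 3, O 2, S 2, halogen 1):
  atom 1: C, bond orders sum to 1 (valence 4) → 3 H
  atom 2: C with explicit H count 0
  atom 3: O, bond orders sum to 2 (valence 2) → 0 H
  atom 4: C, bond orders sum to 3 (valence 4) → 1 H
  atom 5: C, bond orders sum to 2 (valence 4) → 2 H
  atom 6: C, bond orders sum to 2 (valence 4) → 2 H
  atom 7: F (halogen, monovalent) → 0 H
  atom 8: C, bond orders sum to 3 (valence 4) → 1 H
  atom 9: C, bond orders sum to 1 (valence 4) → 3 H
  atom 10: C, bond orders sum to 4 (valence 4) → 0 H
  atom 11: N, bond orders sum to 1 (valence 3) → 2 H
  atom 12: O, bond orders sum to 2 (valence 2) → 0 H
Totals → C:8, H:14, F:1, N:1, O:2.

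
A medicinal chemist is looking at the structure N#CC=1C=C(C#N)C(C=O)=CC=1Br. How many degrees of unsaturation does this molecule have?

9

Degree of unsaturation = (number of rings) + (number of π bonds).
Ring closures in the SMILES: 1.
π bonds: 4 double bonds (each 1 DoU), 2 triple bonds (each 2 DoU) → 8 DoU from unsaturation.
Total DoU = 1 + 8 = 9.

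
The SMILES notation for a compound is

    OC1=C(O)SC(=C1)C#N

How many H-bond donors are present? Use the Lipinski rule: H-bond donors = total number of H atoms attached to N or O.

2

Donors: find every N or O and count the H atoms it carries.
  atom 1 (O): bond orders sum to 1 → 1 H
  atom 4 (O): bond orders sum to 1 → 1 H
  atom 9 (N): bond orders sum to 3 → 0 H
Lipinski HBD = 2.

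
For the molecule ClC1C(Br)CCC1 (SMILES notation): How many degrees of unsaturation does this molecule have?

1

Degree of unsaturation = (number of rings) + (number of π bonds).
Ring closures in the SMILES: 1.
π bonds: none → 0 DoU from unsaturation.
Total DoU = 1 + 0 = 1.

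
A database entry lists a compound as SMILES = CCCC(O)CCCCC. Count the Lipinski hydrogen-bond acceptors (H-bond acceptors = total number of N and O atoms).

N atoms: 0; O atoms: 1.
Lipinski HBA = 0 + 1 = 1.

1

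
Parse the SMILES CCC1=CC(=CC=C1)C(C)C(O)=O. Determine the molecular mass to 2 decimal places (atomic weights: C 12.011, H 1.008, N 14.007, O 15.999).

First, the molecular formula is C11H14O2 (counting implicit H from valence).
  C: 11 × 12.011 = 132.121
  H: 14 × 1.008 = 14.112
  O: 2 × 15.999 = 31.998
Sum: 11×12.011 + 14×1.008 + 2×15.999 = 178.231 → 178.23 g/mol.

178.23 g/mol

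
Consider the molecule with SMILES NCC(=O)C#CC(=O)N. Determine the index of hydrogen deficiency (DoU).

Molecular formula: C5H6N2O2.
DoU = (2C + 2 + N − H − X) / 2, where X is the halogen count and O/S are ignored.
    = (2·5 + 2 + 2 − 6 − 0) / 2 = 8 / 2 = 4.

4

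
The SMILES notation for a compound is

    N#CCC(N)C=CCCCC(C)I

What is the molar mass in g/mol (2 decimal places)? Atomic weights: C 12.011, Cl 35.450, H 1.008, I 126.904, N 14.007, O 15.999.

292.16 g/mol

First, the molecular formula is C10H17IN2 (counting implicit H from valence).
  C: 10 × 12.011 = 120.110
  H: 17 × 1.008 = 17.136
  I: 1 × 126.904 = 126.904
  N: 2 × 14.007 = 28.014
Sum: 10×12.011 + 17×1.008 + 1×126.904 + 2×14.007 = 292.164 → 292.16 g/mol.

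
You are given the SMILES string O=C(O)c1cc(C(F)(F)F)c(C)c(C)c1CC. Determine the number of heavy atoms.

Every atom symbol written in the SMILES (organic subset) is one heavy atom; implicit H are not written.
Heavy atoms by element → C:12, F:3, O:2.
Total: 17.

17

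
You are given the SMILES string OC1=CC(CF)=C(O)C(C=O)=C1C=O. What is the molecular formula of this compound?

Walk through each heavy atom and fill implicit hydrogens from standard valence (C 4, N 3, O 2, S 2, halogen 1):
  atom 1: O, bond orders sum to 1 (valence 2) → 1 H
  atom 2: C, bond orders sum to 4 (valence 4) → 0 H
  atom 3: C, bond orders sum to 3 (valence 4) → 1 H
  atom 4: C, bond orders sum to 4 (valence 4) → 0 H
  atom 5: C, bond orders sum to 2 (valence 4) → 2 H
  atom 6: F (halogen, monovalent) → 0 H
  atom 7: C, bond orders sum to 4 (valence 4) → 0 H
  atom 8: O, bond orders sum to 1 (valence 2) → 1 H
  atom 9: C, bond orders sum to 4 (valence 4) → 0 H
  atom 10: C, bond orders sum to 3 (valence 4) → 1 H
  atom 11: O, bond orders sum to 2 (valence 2) → 0 H
  atom 12: C, bond orders sum to 4 (valence 4) → 0 H
  atom 13: C, bond orders sum to 3 (valence 4) → 1 H
  atom 14: O, bond orders sum to 2 (valence 2) → 0 H
Totals → C:9, H:7, F:1, O:4.

C9H7FO4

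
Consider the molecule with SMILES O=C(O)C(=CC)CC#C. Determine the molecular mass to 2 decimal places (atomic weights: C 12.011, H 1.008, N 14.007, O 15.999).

124.14 g/mol

First, the molecular formula is C7H8O2 (counting implicit H from valence).
  C: 7 × 12.011 = 84.077
  H: 8 × 1.008 = 8.064
  O: 2 × 15.999 = 31.998
Sum: 7×12.011 + 8×1.008 + 2×15.999 = 124.139 → 124.14 g/mol.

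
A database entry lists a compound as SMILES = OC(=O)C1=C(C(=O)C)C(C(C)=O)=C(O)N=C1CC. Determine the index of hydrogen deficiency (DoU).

Molecular formula: C12H13NO5.
DoU = (2C + 2 + N − H − X) / 2, where X is the halogen count and O/S are ignored.
    = (2·12 + 2 + 1 − 13 − 0) / 2 = 14 / 2 = 7.

7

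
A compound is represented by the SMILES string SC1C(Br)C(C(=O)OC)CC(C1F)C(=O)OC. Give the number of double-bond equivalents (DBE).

3

Degree of unsaturation = (number of rings) + (number of π bonds).
Ring closures in the SMILES: 1.
π bonds: 2 double bonds (each 1 DoU) → 2 DoU from unsaturation.
Total DoU = 1 + 2 = 3.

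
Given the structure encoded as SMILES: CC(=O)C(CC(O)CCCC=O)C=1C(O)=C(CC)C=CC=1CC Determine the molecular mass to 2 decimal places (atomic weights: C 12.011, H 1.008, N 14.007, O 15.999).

First, the molecular formula is C19H28O4 (counting implicit H from valence).
  C: 19 × 12.011 = 228.209
  H: 28 × 1.008 = 28.224
  O: 4 × 15.999 = 63.996
Sum: 19×12.011 + 28×1.008 + 4×15.999 = 320.429 → 320.43 g/mol.

320.43 g/mol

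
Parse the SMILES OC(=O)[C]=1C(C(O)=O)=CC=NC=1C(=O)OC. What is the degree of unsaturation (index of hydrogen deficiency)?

Degree of unsaturation = (number of rings) + (number of π bonds).
Ring closures in the SMILES: 1.
π bonds: 6 double bonds (each 1 DoU) → 6 DoU from unsaturation.
Total DoU = 1 + 6 = 7.

7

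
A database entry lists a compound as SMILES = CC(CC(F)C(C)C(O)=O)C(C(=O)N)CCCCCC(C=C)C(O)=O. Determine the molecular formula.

Walk through each heavy atom and fill implicit hydrogens from standard valence (C 4, N 3, O 2, S 2, halogen 1):
  atom 1: C, bond orders sum to 1 (valence 4) → 3 H
  atom 2: C, bond orders sum to 3 (valence 4) → 1 H
  atom 3: C, bond orders sum to 2 (valence 4) → 2 H
  atom 4: C, bond orders sum to 3 (valence 4) → 1 H
  atom 5: F (halogen, monovalent) → 0 H
  atom 6: C, bond orders sum to 3 (valence 4) → 1 H
  atom 7: C, bond orders sum to 1 (valence 4) → 3 H
  atom 8: C, bond orders sum to 4 (valence 4) → 0 H
  atom 9: O, bond orders sum to 1 (valence 2) → 1 H
  atom 10: O, bond orders sum to 2 (valence 2) → 0 H
  atom 11: C, bond orders sum to 3 (valence 4) → 1 H
  atom 12: C, bond orders sum to 4 (valence 4) → 0 H
  atom 13: O, bond orders sum to 2 (valence 2) → 0 H
  atom 14: N, bond orders sum to 1 (valence 3) → 2 H
  atom 15: C, bond orders sum to 2 (valence 4) → 2 H
  atom 16: C, bond orders sum to 2 (valence 4) → 2 H
  atom 17: C, bond orders sum to 2 (valence 4) → 2 H
  atom 18: C, bond orders sum to 2 (valence 4) → 2 H
  atom 19: C, bond orders sum to 2 (valence 4) → 2 H
  atom 20: C, bond orders sum to 3 (valence 4) → 1 H
  atom 21: C, bond orders sum to 3 (valence 4) → 1 H
  atom 22: C, bond orders sum to 2 (valence 4) → 2 H
  atom 23: C, bond orders sum to 4 (valence 4) → 0 H
  atom 24: O, bond orders sum to 1 (valence 2) → 1 H
  atom 25: O, bond orders sum to 2 (valence 2) → 0 H
Totals → C:18, H:30, F:1, N:1, O:5.
In Hill order: C18H30FNO5.

C18H30FNO5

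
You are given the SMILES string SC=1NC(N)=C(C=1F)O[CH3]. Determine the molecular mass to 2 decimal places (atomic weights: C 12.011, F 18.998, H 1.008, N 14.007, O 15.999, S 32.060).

First, the molecular formula is C5H7FN2OS (counting implicit H from valence).
  C: 5 × 12.011 = 60.055
  F: 1 × 18.998 = 18.998
  H: 7 × 1.008 = 7.056
  N: 2 × 14.007 = 28.014
  O: 1 × 15.999 = 15.999
  S: 1 × 32.060 = 32.060
Sum: 5×12.011 + 1×18.998 + 7×1.008 + 2×14.007 + 1×15.999 + 1×32.060 = 162.182 → 162.18 g/mol.

162.18 g/mol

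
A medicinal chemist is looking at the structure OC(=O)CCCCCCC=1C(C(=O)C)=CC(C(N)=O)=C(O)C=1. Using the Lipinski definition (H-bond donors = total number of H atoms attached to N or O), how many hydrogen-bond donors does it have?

Donors: find every N or O and count the H atoms it carries.
  atom 1 (O): bond orders sum to 1 → 1 H
  atom 3 (O): bond orders sum to 2 → 0 H
  atom 13 (O): bond orders sum to 2 → 0 H
  atom 18 (N): bond orders sum to 1 → 2 H
  atom 19 (O): bond orders sum to 2 → 0 H
  atom 21 (O): bond orders sum to 1 → 1 H
Lipinski HBD = 4.

4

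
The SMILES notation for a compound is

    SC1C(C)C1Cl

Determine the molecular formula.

C4H7ClS

Walk through each heavy atom and fill implicit hydrogens from standard valence (C 4, N 3, O 2, S 2, halogen 1):
  atom 1: S, bond orders sum to 1 (valence 2) → 1 H
  atom 2: C, bond orders sum to 3 (valence 4) → 1 H
  atom 3: C, bond orders sum to 3 (valence 4) → 1 H
  atom 4: C, bond orders sum to 1 (valence 4) → 3 H
  atom 5: C, bond orders sum to 3 (valence 4) → 1 H
  atom 6: Cl (halogen, monovalent) → 0 H
Totals → C:4, H:7, Cl:1, S:1.
In Hill order: C4H7ClS.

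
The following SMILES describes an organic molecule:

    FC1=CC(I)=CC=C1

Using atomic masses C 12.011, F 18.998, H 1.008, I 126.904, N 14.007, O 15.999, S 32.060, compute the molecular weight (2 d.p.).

222.00 g/mol

First, the molecular formula is C6H4FI (counting implicit H from valence).
  C: 6 × 12.011 = 72.066
  F: 1 × 18.998 = 18.998
  H: 4 × 1.008 = 4.032
  I: 1 × 126.904 = 126.904
Sum: 6×12.011 + 1×18.998 + 4×1.008 + 1×126.904 = 222.000 → 222.00 g/mol.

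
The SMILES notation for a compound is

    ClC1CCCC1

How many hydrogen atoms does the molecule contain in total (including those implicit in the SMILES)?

9

Walk through each heavy atom and fill implicit hydrogens from standard valence (C 4, N 3, O 2, S 2, halogen 1):
  atom 1: Cl (halogen, monovalent) → 0 H
  atom 2: C, bond orders sum to 3 (valence 4) → 1 H
  atom 3: C, bond orders sum to 2 (valence 4) → 2 H
  atom 4: C, bond orders sum to 2 (valence 4) → 2 H
  atom 5: C, bond orders sum to 2 (valence 4) → 2 H
  atom 6: C, bond orders sum to 2 (valence 4) → 2 H
Total hydrogens: 9.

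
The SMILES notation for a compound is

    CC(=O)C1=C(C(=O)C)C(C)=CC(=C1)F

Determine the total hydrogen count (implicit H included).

11

Walk through each heavy atom and fill implicit hydrogens from standard valence (C 4, N 3, O 2, S 2, halogen 1):
  atom 1: C, bond orders sum to 1 (valence 4) → 3 H
  atom 2: C, bond orders sum to 4 (valence 4) → 0 H
  atom 3: O, bond orders sum to 2 (valence 2) → 0 H
  atom 4: C, bond orders sum to 4 (valence 4) → 0 H
  atom 5: C, bond orders sum to 4 (valence 4) → 0 H
  atom 6: C, bond orders sum to 4 (valence 4) → 0 H
  atom 7: O, bond orders sum to 2 (valence 2) → 0 H
  atom 8: C, bond orders sum to 1 (valence 4) → 3 H
  atom 9: C, bond orders sum to 4 (valence 4) → 0 H
  atom 10: C, bond orders sum to 1 (valence 4) → 3 H
  atom 11: C, bond orders sum to 3 (valence 4) → 1 H
  atom 12: C, bond orders sum to 4 (valence 4) → 0 H
  atom 13: C, bond orders sum to 3 (valence 4) → 1 H
  atom 14: F (halogen, monovalent) → 0 H
Total hydrogens: 11.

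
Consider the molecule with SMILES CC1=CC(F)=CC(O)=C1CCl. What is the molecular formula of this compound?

C8H8ClFO

Walk through each heavy atom and fill implicit hydrogens from standard valence (C 4, N 3, O 2, S 2, halogen 1):
  atom 1: C, bond orders sum to 1 (valence 4) → 3 H
  atom 2: C, bond orders sum to 4 (valence 4) → 0 H
  atom 3: C, bond orders sum to 3 (valence 4) → 1 H
  atom 4: C, bond orders sum to 4 (valence 4) → 0 H
  atom 5: F (halogen, monovalent) → 0 H
  atom 6: C, bond orders sum to 3 (valence 4) → 1 H
  atom 7: C, bond orders sum to 4 (valence 4) → 0 H
  atom 8: O, bond orders sum to 1 (valence 2) → 1 H
  atom 9: C, bond orders sum to 4 (valence 4) → 0 H
  atom 10: C, bond orders sum to 2 (valence 4) → 2 H
  atom 11: Cl (halogen, monovalent) → 0 H
Totals → C:8, H:8, Cl:1, F:1, O:1.
In Hill order: C8H8ClFO.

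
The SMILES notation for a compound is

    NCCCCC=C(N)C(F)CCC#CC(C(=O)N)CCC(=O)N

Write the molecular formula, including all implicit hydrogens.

C16H27FN4O2

Walk through each heavy atom and fill implicit hydrogens from standard valence (C 4, N 3, O 2, S 2, halogen 1):
  atom 1: N, bond orders sum to 1 (valence 3) → 2 H
  atom 2: C, bond orders sum to 2 (valence 4) → 2 H
  atom 3: C, bond orders sum to 2 (valence 4) → 2 H
  atom 4: C, bond orders sum to 2 (valence 4) → 2 H
  atom 5: C, bond orders sum to 2 (valence 4) → 2 H
  atom 6: C, bond orders sum to 3 (valence 4) → 1 H
  atom 7: C, bond orders sum to 4 (valence 4) → 0 H
  atom 8: N, bond orders sum to 1 (valence 3) → 2 H
  atom 9: C, bond orders sum to 3 (valence 4) → 1 H
  atom 10: F (halogen, monovalent) → 0 H
  atom 11: C, bond orders sum to 2 (valence 4) → 2 H
  atom 12: C, bond orders sum to 2 (valence 4) → 2 H
  atom 13: C, bond orders sum to 4 (valence 4) → 0 H
  atom 14: C, bond orders sum to 4 (valence 4) → 0 H
  atom 15: C, bond orders sum to 3 (valence 4) → 1 H
  atom 16: C, bond orders sum to 4 (valence 4) → 0 H
  atom 17: O, bond orders sum to 2 (valence 2) → 0 H
  atom 18: N, bond orders sum to 1 (valence 3) → 2 H
  atom 19: C, bond orders sum to 2 (valence 4) → 2 H
  atom 20: C, bond orders sum to 2 (valence 4) → 2 H
  atom 21: C, bond orders sum to 4 (valence 4) → 0 H
  atom 22: O, bond orders sum to 2 (valence 2) → 0 H
  atom 23: N, bond orders sum to 1 (valence 3) → 2 H
Totals → C:16, H:27, F:1, N:4, O:2.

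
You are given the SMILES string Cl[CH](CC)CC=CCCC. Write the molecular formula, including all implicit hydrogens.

C9H17Cl

Walk through each heavy atom and fill implicit hydrogens from standard valence (C 4, N 3, O 2, S 2, halogen 1):
  atom 1: Cl (halogen, monovalent) → 0 H
  atom 2: C with explicit H count 1
  atom 3: C, bond orders sum to 2 (valence 4) → 2 H
  atom 4: C, bond orders sum to 1 (valence 4) → 3 H
  atom 5: C, bond orders sum to 2 (valence 4) → 2 H
  atom 6: C, bond orders sum to 3 (valence 4) → 1 H
  atom 7: C, bond orders sum to 3 (valence 4) → 1 H
  atom 8: C, bond orders sum to 2 (valence 4) → 2 H
  atom 9: C, bond orders sum to 2 (valence 4) → 2 H
  atom 10: C, bond orders sum to 1 (valence 4) → 3 H
Totals → C:9, H:17, Cl:1.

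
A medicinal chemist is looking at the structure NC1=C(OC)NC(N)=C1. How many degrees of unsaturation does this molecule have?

Molecular formula: C5H9N3O.
DoU = (2C + 2 + N − H − X) / 2, where X is the halogen count and O/S are ignored.
    = (2·5 + 2 + 3 − 9 − 0) / 2 = 6 / 2 = 3.

3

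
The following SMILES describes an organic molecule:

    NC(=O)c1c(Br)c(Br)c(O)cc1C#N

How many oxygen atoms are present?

2

Scan the SMILES for O atoms (remember two-letter symbols like Cl and Br are single atoms).
Oxygen count: 2.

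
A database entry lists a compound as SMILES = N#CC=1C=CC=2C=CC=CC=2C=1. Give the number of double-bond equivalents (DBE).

Molecular formula: C11H7N.
DoU = (2C + 2 + N − H − X) / 2, where X is the halogen count and O/S are ignored.
    = (2·11 + 2 + 1 − 7 − 0) / 2 = 18 / 2 = 9.

9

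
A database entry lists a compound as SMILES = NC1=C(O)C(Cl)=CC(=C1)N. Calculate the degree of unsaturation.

Molecular formula: C6H7ClN2O.
DoU = (2C + 2 + N − H − X) / 2, where X is the halogen count and O/S are ignored.
    = (2·6 + 2 + 2 − 7 − 1) / 2 = 8 / 2 = 4.

4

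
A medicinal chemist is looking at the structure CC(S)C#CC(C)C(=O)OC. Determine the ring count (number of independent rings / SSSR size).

In SMILES, each pair of matching ring-closure digits denotes one ring-closing bond; the number of such bonds equals the number of independent rings.
Ring-closure bonds here: 0.

0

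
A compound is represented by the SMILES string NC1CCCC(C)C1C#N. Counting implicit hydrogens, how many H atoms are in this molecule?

Walk through each heavy atom and fill implicit hydrogens from standard valence (C 4, N 3, O 2, S 2, halogen 1):
  atom 1: N, bond orders sum to 1 (valence 3) → 2 H
  atom 2: C, bond orders sum to 3 (valence 4) → 1 H
  atom 3: C, bond orders sum to 2 (valence 4) → 2 H
  atom 4: C, bond orders sum to 2 (valence 4) → 2 H
  atom 5: C, bond orders sum to 2 (valence 4) → 2 H
  atom 6: C, bond orders sum to 3 (valence 4) → 1 H
  atom 7: C, bond orders sum to 1 (valence 4) → 3 H
  atom 8: C, bond orders sum to 3 (valence 4) → 1 H
  atom 9: C, bond orders sum to 4 (valence 4) → 0 H
  atom 10: N, bond orders sum to 3 (valence 3) → 0 H
Total hydrogens: 14.

14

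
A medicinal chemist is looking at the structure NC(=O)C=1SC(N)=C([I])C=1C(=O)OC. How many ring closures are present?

In SMILES, each pair of matching ring-closure digits denotes one ring-closing bond; the number of such bonds equals the number of independent rings.
Ring-closure bonds here: 1.

1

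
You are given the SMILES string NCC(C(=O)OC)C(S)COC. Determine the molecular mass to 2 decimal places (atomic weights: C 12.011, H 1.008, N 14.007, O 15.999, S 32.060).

193.26 g/mol

First, the molecular formula is C7H15NO3S (counting implicit H from valence).
  C: 7 × 12.011 = 84.077
  H: 15 × 1.008 = 15.120
  N: 1 × 14.007 = 14.007
  O: 3 × 15.999 = 47.997
  S: 1 × 32.060 = 32.060
Sum: 7×12.011 + 15×1.008 + 1×14.007 + 3×15.999 + 1×32.060 = 193.261 → 193.26 g/mol.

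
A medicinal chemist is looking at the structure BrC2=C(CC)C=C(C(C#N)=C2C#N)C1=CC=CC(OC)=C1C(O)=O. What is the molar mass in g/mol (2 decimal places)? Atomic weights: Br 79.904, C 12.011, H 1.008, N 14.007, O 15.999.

385.22 g/mol

First, the molecular formula is C18H13BrN2O3 (counting implicit H from valence).
  Br: 1 × 79.904 = 79.904
  C: 18 × 12.011 = 216.198
  H: 13 × 1.008 = 13.104
  N: 2 × 14.007 = 28.014
  O: 3 × 15.999 = 47.997
Sum: 1×79.904 + 18×12.011 + 13×1.008 + 2×14.007 + 3×15.999 = 385.217 → 385.22 g/mol.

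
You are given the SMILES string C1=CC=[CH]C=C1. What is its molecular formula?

C6H6

Walk through each heavy atom and fill implicit hydrogens from standard valence (C 4, N 3, O 2, S 2, halogen 1):
  atom 1: C, bond orders sum to 3 (valence 4) → 1 H
  atom 2: C, bond orders sum to 3 (valence 4) → 1 H
  atom 3: C, bond orders sum to 3 (valence 4) → 1 H
  atom 4: C with explicit H count 1
  atom 5: C, bond orders sum to 3 (valence 4) → 1 H
  atom 6: C, bond orders sum to 3 (valence 4) → 1 H
Totals → C:6, H:6.
In Hill order: C6H6.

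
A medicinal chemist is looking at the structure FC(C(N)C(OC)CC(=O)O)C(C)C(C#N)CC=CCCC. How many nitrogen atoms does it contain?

Scan the SMILES for N atoms (remember two-letter symbols like Cl and Br are single atoms).
Nitrogen count: 2.

2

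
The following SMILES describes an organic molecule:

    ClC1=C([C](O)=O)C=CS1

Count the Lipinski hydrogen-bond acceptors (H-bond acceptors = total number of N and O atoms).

N atoms: 0; O atoms: 2.
Lipinski HBA = 0 + 2 = 2.

2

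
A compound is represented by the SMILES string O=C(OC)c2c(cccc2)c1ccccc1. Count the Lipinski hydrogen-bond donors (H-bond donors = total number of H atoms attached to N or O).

0

Donors: find every N or O and count the H atoms it carries.
  atom 1 (O): bond orders sum to 2 → 0 H
  atom 3 (O): bond orders sum to 2 → 0 H
Lipinski HBD = 0.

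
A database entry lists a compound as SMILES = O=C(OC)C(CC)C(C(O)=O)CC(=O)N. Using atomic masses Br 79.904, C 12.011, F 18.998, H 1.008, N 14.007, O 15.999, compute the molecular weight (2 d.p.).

First, the molecular formula is C9H15NO5 (counting implicit H from valence).
  C: 9 × 12.011 = 108.099
  H: 15 × 1.008 = 15.120
  N: 1 × 14.007 = 14.007
  O: 5 × 15.999 = 79.995
Sum: 9×12.011 + 15×1.008 + 1×14.007 + 5×15.999 = 217.221 → 217.22 g/mol.

217.22 g/mol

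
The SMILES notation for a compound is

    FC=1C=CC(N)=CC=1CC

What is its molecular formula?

C8H10FN

Walk through each heavy atom and fill implicit hydrogens from standard valence (C 4, N 3, O 2, S 2, halogen 1):
  atom 1: F (halogen, monovalent) → 0 H
  atom 2: C, bond orders sum to 4 (valence 4) → 0 H
  atom 3: C, bond orders sum to 3 (valence 4) → 1 H
  atom 4: C, bond orders sum to 3 (valence 4) → 1 H
  atom 5: C, bond orders sum to 4 (valence 4) → 0 H
  atom 6: N, bond orders sum to 1 (valence 3) → 2 H
  atom 7: C, bond orders sum to 3 (valence 4) → 1 H
  atom 8: C, bond orders sum to 4 (valence 4) → 0 H
  atom 9: C, bond orders sum to 2 (valence 4) → 2 H
  atom 10: C, bond orders sum to 1 (valence 4) → 3 H
Totals → C:8, H:10, F:1, N:1.
In Hill order: C8H10FN.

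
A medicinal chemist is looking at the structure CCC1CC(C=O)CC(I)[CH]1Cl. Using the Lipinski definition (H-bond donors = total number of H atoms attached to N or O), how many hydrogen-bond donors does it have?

Donors: find every N or O and count the H atoms it carries.
  atom 7 (O): bond orders sum to 2 → 0 H
Lipinski HBD = 0.

0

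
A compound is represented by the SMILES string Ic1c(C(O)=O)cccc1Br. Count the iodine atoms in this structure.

Scan the SMILES for I atoms (remember two-letter symbols like Cl and Br are single atoms).
Iodine count: 1.

1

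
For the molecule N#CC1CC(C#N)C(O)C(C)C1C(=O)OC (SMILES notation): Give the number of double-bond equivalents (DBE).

6

Degree of unsaturation = (number of rings) + (number of π bonds).
Ring closures in the SMILES: 1.
π bonds: 1 double bond (each 1 DoU), 2 triple bonds (each 2 DoU) → 5 DoU from unsaturation.
Total DoU = 1 + 5 = 6.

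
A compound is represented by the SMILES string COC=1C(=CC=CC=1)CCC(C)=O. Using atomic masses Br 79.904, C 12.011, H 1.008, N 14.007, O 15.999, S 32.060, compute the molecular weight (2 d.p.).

178.23 g/mol

First, the molecular formula is C11H14O2 (counting implicit H from valence).
  C: 11 × 12.011 = 132.121
  H: 14 × 1.008 = 14.112
  O: 2 × 15.999 = 31.998
Sum: 11×12.011 + 14×1.008 + 2×15.999 = 178.231 → 178.23 g/mol.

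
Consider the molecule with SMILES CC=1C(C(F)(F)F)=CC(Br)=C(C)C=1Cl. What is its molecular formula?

C9H7BrClF3

Walk through each heavy atom and fill implicit hydrogens from standard valence (C 4, N 3, O 2, S 2, halogen 1):
  atom 1: C, bond orders sum to 1 (valence 4) → 3 H
  atom 2: C, bond orders sum to 4 (valence 4) → 0 H
  atom 3: C, bond orders sum to 4 (valence 4) → 0 H
  atom 4: C, bond orders sum to 4 (valence 4) → 0 H
  atom 5: F (halogen, monovalent) → 0 H
  atom 6: F (halogen, monovalent) → 0 H
  atom 7: F (halogen, monovalent) → 0 H
  atom 8: C, bond orders sum to 3 (valence 4) → 1 H
  atom 9: C, bond orders sum to 4 (valence 4) → 0 H
  atom 10: Br (halogen, monovalent) → 0 H
  atom 11: C, bond orders sum to 4 (valence 4) → 0 H
  atom 12: C, bond orders sum to 1 (valence 4) → 3 H
  atom 13: C, bond orders sum to 4 (valence 4) → 0 H
  atom 14: Cl (halogen, monovalent) → 0 H
Totals → C:9, H:7, Br:1, Cl:1, F:3.
In Hill order: C9H7BrClF3.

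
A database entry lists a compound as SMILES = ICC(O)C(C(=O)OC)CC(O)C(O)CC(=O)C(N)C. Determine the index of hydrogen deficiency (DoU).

Degree of unsaturation = (number of rings) + (number of π bonds).
Ring closures in the SMILES: 0.
π bonds: 2 double bonds (each 1 DoU) → 2 DoU from unsaturation.
Total DoU = 0 + 2 = 2.

2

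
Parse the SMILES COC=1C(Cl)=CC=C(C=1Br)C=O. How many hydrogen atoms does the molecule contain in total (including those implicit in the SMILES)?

Walk through each heavy atom and fill implicit hydrogens from standard valence (C 4, N 3, O 2, S 2, halogen 1):
  atom 1: C, bond orders sum to 1 (valence 4) → 3 H
  atom 2: O, bond orders sum to 2 (valence 2) → 0 H
  atom 3: C, bond orders sum to 4 (valence 4) → 0 H
  atom 4: C, bond orders sum to 4 (valence 4) → 0 H
  atom 5: Cl (halogen, monovalent) → 0 H
  atom 6: C, bond orders sum to 3 (valence 4) → 1 H
  atom 7: C, bond orders sum to 3 (valence 4) → 1 H
  atom 8: C, bond orders sum to 4 (valence 4) → 0 H
  atom 9: C, bond orders sum to 4 (valence 4) → 0 H
  atom 10: Br (halogen, monovalent) → 0 H
  atom 11: C, bond orders sum to 3 (valence 4) → 1 H
  atom 12: O, bond orders sum to 2 (valence 2) → 0 H
Total hydrogens: 6.

6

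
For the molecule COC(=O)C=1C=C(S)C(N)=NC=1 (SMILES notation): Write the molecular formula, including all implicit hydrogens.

Walk through each heavy atom and fill implicit hydrogens from standard valence (C 4, N 3, O 2, S 2, halogen 1):
  atom 1: C, bond orders sum to 1 (valence 4) → 3 H
  atom 2: O, bond orders sum to 2 (valence 2) → 0 H
  atom 3: C, bond orders sum to 4 (valence 4) → 0 H
  atom 4: O, bond orders sum to 2 (valence 2) → 0 H
  atom 5: C, bond orders sum to 4 (valence 4) → 0 H
  atom 6: C, bond orders sum to 3 (valence 4) → 1 H
  atom 7: C, bond orders sum to 4 (valence 4) → 0 H
  atom 8: S, bond orders sum to 1 (valence 2) → 1 H
  atom 9: C, bond orders sum to 4 (valence 4) → 0 H
  atom 10: N, bond orders sum to 1 (valence 3) → 2 H
  atom 11: N, bond orders sum to 3 (valence 3) → 0 H
  atom 12: C, bond orders sum to 3 (valence 4) → 1 H
Totals → C:7, H:8, N:2, O:2, S:1.
In Hill order: C7H8N2O2S.

C7H8N2O2S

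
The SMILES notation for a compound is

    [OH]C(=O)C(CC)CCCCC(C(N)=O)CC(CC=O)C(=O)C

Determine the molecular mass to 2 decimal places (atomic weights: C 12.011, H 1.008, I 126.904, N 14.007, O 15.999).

313.39 g/mol

First, the molecular formula is C16H27NO5 (counting implicit H from valence).
  C: 16 × 12.011 = 192.176
  H: 27 × 1.008 = 27.216
  N: 1 × 14.007 = 14.007
  O: 5 × 15.999 = 79.995
Sum: 16×12.011 + 27×1.008 + 1×14.007 + 5×15.999 = 313.394 → 313.39 g/mol.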